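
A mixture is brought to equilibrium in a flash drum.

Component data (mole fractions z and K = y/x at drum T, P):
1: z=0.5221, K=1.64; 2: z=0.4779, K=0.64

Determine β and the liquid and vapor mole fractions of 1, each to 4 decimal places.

Rachford–Rice: g(β) = Σ zᵢ(Kᵢ−1)/(1+β(Kᵢ−1)) = 0.
Check two-phase: ΣzᵢKᵢ = 1.1621 > 1 and Σzᵢ/Kᵢ = 1.0651 > 1, so g(0) = 0.1621 > 0 and g(1) = -0.0651 < 0.
Binary case is linear: z₁(K₁−1)(1+β(K₂−1)) + z₂(K₂−1)(1+β(K₁−1)) = 0
⇒ β = [z₁(K₁−1)+z₂(K₂−1)] / [−(K₁−1)(K₂−1)] = 0.16210/0.23040 = 0.7036
Compositions from xᵢ = zᵢ/(1+β(Kᵢ−1)), yᵢ = Kᵢxᵢ:
  1: x = 0.3600, y = 0.5904
  2: x = 0.6400, y = 0.4096

β = 0.7036, x_1 = 0.3600, y_1 = 0.5904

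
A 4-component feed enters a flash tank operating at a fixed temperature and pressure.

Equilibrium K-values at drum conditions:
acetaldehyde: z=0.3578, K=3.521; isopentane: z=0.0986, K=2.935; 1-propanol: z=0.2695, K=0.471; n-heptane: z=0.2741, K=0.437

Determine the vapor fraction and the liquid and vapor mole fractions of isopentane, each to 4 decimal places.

Iterate (Newton) starting at ψ = 0.5:
  ψ = 0.5000: g = 0.08739, g' = -0.8481 → ψ = 0.6030
  ψ = 0.6030: g = 0.00296, g' = -0.7984 → ψ = 0.6067
Converged at ψ = 0.6068.
Compositions from xᵢ = zᵢ/(1+ψ(Kᵢ−1)), yᵢ = Kᵢxᵢ:
  acetaldehyde: x = 0.1414, y = 0.4980
  isopentane: x = 0.0454, y = 0.1331
  1-propanol: x = 0.3969, y = 0.1869
  n-heptane: x = 0.4163, y = 0.1819

ψ = 0.6068, x_isopentane = 0.0454, y_isopentane = 0.1331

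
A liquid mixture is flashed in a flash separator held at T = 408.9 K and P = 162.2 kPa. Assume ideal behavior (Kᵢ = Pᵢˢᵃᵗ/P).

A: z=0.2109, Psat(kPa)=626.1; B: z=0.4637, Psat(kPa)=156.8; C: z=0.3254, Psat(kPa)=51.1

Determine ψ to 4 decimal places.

Raoult's law: Kᵢ = Pᵢˢᵃᵗ/P = Pᵢˢᵃᵗ/162.2.
  K_A = 626.1/162.2 = 3.860049, K_B = 156.8/162.2 = 0.966708, K_C = 51.1/162.2 = 0.315043
Let ψ = V/F and solve Σ zᵢ(Kᵢ−1)/(1+ψ(Kᵢ−1)) = 0.
g(0) = ΣzᵢKᵢ − 1 = 0.3649 and g(1) = 1 − Σzᵢ/Kᵢ = -0.5672, so a root lies in (0, 1).
Newton iteration, ψ⁰ = 0.38:
  ψ = 0.3800: g = -0.02790, g' = -0.6757 → ψ = 0.3387
  ψ = 0.3387: g = 0.00056, g' = -0.7045 → ψ = 0.3395
Converged at ψ = 0.3395.

ψ = 0.3395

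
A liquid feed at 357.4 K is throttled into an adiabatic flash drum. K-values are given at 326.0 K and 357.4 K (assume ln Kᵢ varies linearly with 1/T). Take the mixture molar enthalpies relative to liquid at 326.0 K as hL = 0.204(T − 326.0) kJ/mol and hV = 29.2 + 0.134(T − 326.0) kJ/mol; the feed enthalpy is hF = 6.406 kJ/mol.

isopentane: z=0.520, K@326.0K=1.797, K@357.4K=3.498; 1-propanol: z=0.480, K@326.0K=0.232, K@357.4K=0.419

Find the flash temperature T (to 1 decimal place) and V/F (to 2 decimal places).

Adiabatic flash: solve Rachford–Rice at each trial T, then check hF = ψ·hV(T) + (1−ψ)·hL(T).
  T = 326.0 K: K = (1.797, 0.232), RR gives ψ = 0.075, H_out = 2.185 kJ/mol
  T = 357.4 K: K = (3.498, 0.419), RR gives ψ = 0.703, H_out = 25.384 kJ/mol
  T = 341.7 K: K = (2.546, 0.316), RR gives ψ = 0.450, H_out = 15.842 kJ/mol
  T = 333.9 K: K = (2.150, 0.272), RR gives ψ = 0.297, H_out = 10.118 kJ/mol
  T = 329.9 K: K = (1.965, 0.251), RR gives ψ = 0.197, H_out = 6.503 kJ/mol
  T = 327.9 K: K = (1.878, 0.241), RR gives ψ = 0.138, H_out = 4.411 kJ/mol
Linear interpolation between T = 327.9 (H_out = 4.411) and T = 329.9 (H_out = 6.503) on hF = 6.406 gives T ≈ 329.8 K, at which ψ = 0.19.

T = 329.8 K, V/F = 0.19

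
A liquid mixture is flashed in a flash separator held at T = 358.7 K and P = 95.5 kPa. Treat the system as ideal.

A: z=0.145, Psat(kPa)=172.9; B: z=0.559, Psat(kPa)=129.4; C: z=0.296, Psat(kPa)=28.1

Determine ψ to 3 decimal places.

Raoult's law: Kᵢ = Pᵢˢᵃᵗ/P = Pᵢˢᵃᵗ/95.5.
  K_A = 172.9/95.5 = 1.81047, K_B = 129.4/95.5 = 1.35497, K_C = 28.1/95.5 = 0.29424
Rachford–Rice: g(ψ) = Σ zᵢ(Kᵢ−1)/(1+ψ(Kᵢ−1)) = 0.
Check two-phase: ΣzᵢKᵢ = 1.107 > 1 and Σzᵢ/Kᵢ = 1.499 > 1, so g(0) = 0.107 > 0 and g(1) = -0.499 < 0.
Newton–Raphson from ψ = 0.5:
  ψ = 0.500: g = -0.0707, g' = -0.451 → ψ = 0.343
  ψ = 0.343: g = -0.0069, g' = -0.371 → ψ = 0.325
Converged at ψ = 0.325.

ψ = 0.325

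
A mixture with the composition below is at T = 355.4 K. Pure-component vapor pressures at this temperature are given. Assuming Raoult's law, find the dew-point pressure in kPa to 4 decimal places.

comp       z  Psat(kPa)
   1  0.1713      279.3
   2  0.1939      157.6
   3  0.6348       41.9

Pdew = 58.8443 kPa

At the dew point ψ → 1, so Σzᵢ/Kᵢ = 1 with Kᵢ = Pᵢˢᵃᵗ/P ⇒ 1/P = Σzᵢ/Pᵢˢᵃᵗ.
1/P = 0.1713/279.3 + 0.1939/157.6 + 0.6348/41.9 = 0.0169940 ⇒ P = 58.8443 kPa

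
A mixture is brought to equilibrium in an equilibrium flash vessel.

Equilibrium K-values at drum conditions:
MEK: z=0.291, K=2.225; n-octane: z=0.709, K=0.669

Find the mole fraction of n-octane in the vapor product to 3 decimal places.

Material balance + equilibrium reduce to Σ zᵢ(Kᵢ−1)/(1+ψ(Kᵢ−1)) = 0.
Check two-phase: ΣzᵢKᵢ = 1.122 > 1 and Σzᵢ/Kᵢ = 1.191 > 1, so g(0) = 0.122 > 0 and g(1) = -0.191 < 0.
Binary case is linear: z₁(K₁−1)(1+ψ(K₂−1)) + z₂(K₂−1)(1+ψ(K₁−1)) = 0
⇒ ψ = [z₁(K₁−1)+z₂(K₂−1)] / [−(K₁−1)(K₂−1)] = 0.1218/0.4055 = 0.300
Compositions from xᵢ = zᵢ/(1+ψ(Kᵢ−1)), yᵢ = Kᵢxᵢ:
  MEK: x = 0.213, y = 0.473
  n-octane: x = 0.787, y = 0.527

y_n-octane = 0.527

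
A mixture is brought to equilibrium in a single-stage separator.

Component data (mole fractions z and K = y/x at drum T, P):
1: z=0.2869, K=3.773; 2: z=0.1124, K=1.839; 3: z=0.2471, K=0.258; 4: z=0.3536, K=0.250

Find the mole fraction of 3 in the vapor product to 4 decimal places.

Let β = V/F and solve Σ zᵢ(Kᵢ−1)/(1+β(Kᵢ−1)) = 0.
Feasibility: ΣzᵢKᵢ = 1.4413, Σzᵢ/Kᵢ = 2.5093 — both > 1, two phases present.
Newton–Raphson from β = 0.5:
  β = 0.5000: g = -0.31601, g' = -1.2797 → β = 0.2530
  β = 0.2530: g = -0.00775, g' = -1.3249 → β = 0.2472
Converged at β = 0.2472.
Compositions from xᵢ = zᵢ/(1+β(Kᵢ−1)), yᵢ = Kᵢxᵢ:
  1: x = 0.1702, y = 0.6422
  2: x = 0.0931, y = 0.1712
  3: x = 0.3026, y = 0.0781
  4: x = 0.4341, y = 0.1085

y_3 = 0.0781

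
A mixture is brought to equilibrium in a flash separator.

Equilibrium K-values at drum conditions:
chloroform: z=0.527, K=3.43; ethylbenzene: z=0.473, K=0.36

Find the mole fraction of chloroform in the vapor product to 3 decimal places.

Material balance + equilibrium reduce to Σ zᵢ(Kᵢ−1)/(1+V/F(Kᵢ−1)) = 0.
g(0) = ΣzᵢKᵢ − 1 = 0.978 and g(1) = 1 − Σzᵢ/Kᵢ = -0.468, so a root lies in (0, 1).
Binary case is linear: z₁(K₁−1)(1+V/F(K₂−1)) + z₂(K₂−1)(1+V/F(K₁−1)) = 0
⇒ V/F = [z₁(K₁−1)+z₂(K₂−1)] / [−(K₁−1)(K₂−1)] = 0.9779/1.5552 = 0.629
Compositions from xᵢ = zᵢ/(1+V/F(Kᵢ−1)), yᵢ = Kᵢxᵢ:
  chloroform: x = 0.208, y = 0.715
  ethylbenzene: x = 0.792, y = 0.285

y_chloroform = 0.715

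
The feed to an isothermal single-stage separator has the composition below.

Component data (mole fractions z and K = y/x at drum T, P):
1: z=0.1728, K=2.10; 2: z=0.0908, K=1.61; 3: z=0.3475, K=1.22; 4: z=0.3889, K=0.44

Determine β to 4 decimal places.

β = 0.2991

Material balance + equilibrium reduce to Σ zᵢ(Kᵢ−1)/(1+β(Kᵢ−1)) = 0.
Feasibility: ΣzᵢKᵢ = 1.1041, Σzᵢ/Kᵢ = 1.3074 — both > 1, two phases present.
Newton iteration, β⁰ = 0.5:
  β = 0.5000: g = -0.06853, g' = -0.3558 → β = 0.3074
  β = 0.3074: g = -0.00277, g' = -0.3334 → β = 0.2991
Converged at β = 0.2991.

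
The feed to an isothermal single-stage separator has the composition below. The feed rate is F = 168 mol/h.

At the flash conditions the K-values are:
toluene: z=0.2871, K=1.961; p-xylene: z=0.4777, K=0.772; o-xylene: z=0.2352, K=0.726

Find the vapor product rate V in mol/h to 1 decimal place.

V = 73.5 mol/h

Material balance + equilibrium reduce to Σ zᵢ(Kᵢ−1)/(1+ψ(Kᵢ−1)) = 0.
Check two-phase: ΣzᵢKᵢ = 1.1025 > 1 and Σzᵢ/Kᵢ = 1.0892 > 1, so g(0) = 0.1025 > 0 and g(1) = -0.0892 < 0.
Iterate (Newton) starting at ψ = 0.67:
  ψ = 0.6700: g = -0.03965, g' = -0.1592 → ψ = 0.4209
  ψ = 0.4209: g = 0.00311, g' = -0.1874 → ψ = 0.4376
  ψ = 0.4376: g = 0.00002, g' = -0.1848 → ψ = 0.4377
Converged at ψ = 0.4377.
Then V = ψ·F = 0.4377·168 = 73.5 mol/h and L = F − V = 94.5 mol/h.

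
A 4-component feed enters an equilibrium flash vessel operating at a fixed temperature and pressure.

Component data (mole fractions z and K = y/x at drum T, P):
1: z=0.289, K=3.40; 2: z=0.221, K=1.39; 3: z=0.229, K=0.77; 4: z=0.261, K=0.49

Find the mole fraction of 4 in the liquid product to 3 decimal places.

x_4 = 0.454

Rachford–Rice: g(V/F) = Σ zᵢ(Kᵢ−1)/(1+V/F(Kᵢ−1)) = 0.
g(0) = ΣzᵢKᵢ − 1 = 0.594 and g(1) = 1 − Σzᵢ/Kᵢ = -0.074, so a root lies in (0, 1).
Iterate (Newton) starting at V/F = 0.5:
  V/F = 0.500: g = 0.1492, g' = -0.505 → V/F = 0.795
  V/F = 0.795: g = 0.0158, g' = -0.427 → V/F = 0.832
Converged at V/F = 0.832.
Compositions from xᵢ = zᵢ/(1+V/F(Kᵢ−1)), yᵢ = Kᵢxᵢ:
  1: x = 0.096, y = 0.328
  2: x = 0.167, y = 0.232
  3: x = 0.283, y = 0.218
  4: x = 0.454, y = 0.222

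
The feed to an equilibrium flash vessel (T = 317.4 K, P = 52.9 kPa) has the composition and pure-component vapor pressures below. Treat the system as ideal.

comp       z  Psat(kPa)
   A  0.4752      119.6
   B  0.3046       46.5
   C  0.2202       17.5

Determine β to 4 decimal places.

β = 0.7014

Raoult's law: Kᵢ = Pᵢˢᵃᵗ/P = Pᵢˢᵃᵗ/52.9.
  K_A = 119.6/52.9 = 2.260870, K_B = 46.5/52.9 = 0.879017, K_C = 17.5/52.9 = 0.330813
Material balance + equilibrium reduce to Σ zᵢ(Kᵢ−1)/(1+β(Kᵢ−1)) = 0.
Check two-phase: ΣzᵢKᵢ = 1.4150 > 1 and Σzᵢ/Kᵢ = 1.2223 > 1, so g(0) = 0.4150 > 0 and g(1) = -0.2223 < 0.
Newton iteration, β⁰ = 0.5:
  β = 0.5000: g = 0.10681, g' = -0.5120 → β = 0.7086
  β = 0.7086: g = -0.00413, g' = -0.5727 → β = 0.7014
Converged at β = 0.7014.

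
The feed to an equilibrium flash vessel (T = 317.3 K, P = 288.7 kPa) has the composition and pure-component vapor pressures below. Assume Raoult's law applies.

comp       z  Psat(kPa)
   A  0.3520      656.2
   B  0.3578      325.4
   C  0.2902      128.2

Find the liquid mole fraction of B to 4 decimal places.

x_B = 0.3272

Raoult's law: Kᵢ = Pᵢˢᵃᵗ/P = Pᵢˢᵃᵗ/288.7.
  K_A = 656.2/288.7 = 2.272948, K_B = 325.4/288.7 = 1.127122, K_C = 128.2/288.7 = 0.444060
Newton iteration, V/F⁰ = 0.32:
  V/F = 0.3200: g = 0.16585, g' = -0.4260 → V/F = 0.7093
  V/F = 0.7093: g = 0.01083, g' = -0.4069 → V/F = 0.7359
  V/F = 0.7359: g = -0.00009, g' = -0.4138 → V/F = 0.7357
Converged at V/F = 0.7357.
Compositions from xᵢ = zᵢ/(1+V/F(Kᵢ−1)), yᵢ = Kᵢxᵢ:
  A: x = 0.1818, y = 0.4132
  B: x = 0.3272, y = 0.3688
  C: x = 0.4910, y = 0.2180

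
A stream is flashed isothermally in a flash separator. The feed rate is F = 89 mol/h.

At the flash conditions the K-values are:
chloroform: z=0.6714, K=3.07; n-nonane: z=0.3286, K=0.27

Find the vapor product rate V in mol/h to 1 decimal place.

V = 67.7 mol/h

Material balance + equilibrium reduce to Σ zᵢ(Kᵢ−1)/(1+V/F(Kᵢ−1)) = 0.
Feasibility: ΣzᵢKᵢ = 2.1499, Σzᵢ/Kᵢ = 1.4357 — both > 1, two phases present.
Newton–Raphson from V/F = 0.45:
  V/F = 0.4500: g = 0.36232, g' = -1.1595 → V/F = 0.7625
  V/F = 0.7625: g = -0.00198, g' = -1.3235 → V/F = 0.7610
Converged at V/F = 0.7610.
Then V = V/F·F = 0.7610·89 = 67.7 mol/h and L = F − V = 21.3 mol/h.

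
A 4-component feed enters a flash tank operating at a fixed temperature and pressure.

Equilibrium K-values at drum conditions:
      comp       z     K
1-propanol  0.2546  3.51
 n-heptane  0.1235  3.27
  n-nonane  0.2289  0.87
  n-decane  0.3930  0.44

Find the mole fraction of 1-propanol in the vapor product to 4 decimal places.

y_1-propanol = 0.3512

Rachford–Rice: g(V/F) = Σ zᵢ(Kᵢ−1)/(1+V/F(Kᵢ−1)) = 0.
g(0) = ΣzᵢKᵢ − 1 = 0.6696 and g(1) = 1 − Σzᵢ/Kᵢ = -0.2666, so a root lies in (0, 1).
Iterate (Newton) starting at V/F = 0.43:
  V/F = 0.4300: g = 0.12780, g' = -0.7521 → V/F = 0.5999
  V/F = 0.5999: g = 0.01003, g' = -0.6536 → V/F = 0.6153
Converged at V/F = 0.6153.
Compositions from xᵢ = zᵢ/(1+V/F(Kᵢ−1)), yᵢ = Kᵢxᵢ:
  1-propanol: x = 0.1001, y = 0.3512
  n-heptane: x = 0.0515, y = 0.1685
  n-nonane: x = 0.2488, y = 0.2165
  n-decane: x = 0.5996, y = 0.2638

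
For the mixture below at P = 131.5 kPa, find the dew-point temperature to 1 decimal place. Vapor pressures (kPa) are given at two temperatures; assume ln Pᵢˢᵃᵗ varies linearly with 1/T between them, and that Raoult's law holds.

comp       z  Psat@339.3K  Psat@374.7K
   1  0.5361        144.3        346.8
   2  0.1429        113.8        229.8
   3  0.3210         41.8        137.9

Dew-point temperature: Σzᵢ·P/Pᵢˢᵃᵗ(T) = 1. Interpolate ln Pᵢˢᵃᵗ = aᵢ + bᵢ/T.
  T = 339.3 K: ΣzᵢP/Pᵢˢᵃᵗ = 1.6635
  T = 374.7 K: ΣzᵢP/Pᵢˢᵃᵗ = 0.5912
  T = 357.0 K: ΣzᵢP/Pᵢˢᵃᵗ = 0.9623
  T = 348.1 K: ΣzᵢP/Pᵢˢᵃᵗ = 1.2569
  T = 352.6 K: ΣzᵢP/Pᵢˢᵃᵗ = 1.0960
  T = 354.8 K: ΣzᵢP/Pᵢˢᵃᵗ = 1.0265
Interpolating between 354.8 K and 357.0 K gives T ≈ 355.7 K.

T = 355.7 K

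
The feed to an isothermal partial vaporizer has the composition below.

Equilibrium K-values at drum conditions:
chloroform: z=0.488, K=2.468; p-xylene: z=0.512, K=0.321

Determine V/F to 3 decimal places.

V/F = 0.370

Rachford–Rice: g(V/F) = Σ zᵢ(Kᵢ−1)/(1+V/F(Kᵢ−1)) = 0.
g(0) = ΣzᵢKᵢ − 1 = 0.369 and g(1) = 1 − Σzᵢ/Kᵢ = -0.793, so a root lies in (0, 1).
Newton iteration, V/F⁰ = 0.5:
  V/F = 0.500: g = -0.1132, g' = -0.891 → V/F = 0.373
  V/F = 0.373: g = -0.0026, g' = -0.862 → V/F = 0.370
Converged at V/F = 0.370.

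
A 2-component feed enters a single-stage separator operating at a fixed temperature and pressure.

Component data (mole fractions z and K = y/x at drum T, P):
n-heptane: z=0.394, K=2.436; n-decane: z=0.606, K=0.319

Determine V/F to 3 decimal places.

V/F = 0.157

Material balance + equilibrium reduce to Σ zᵢ(Kᵢ−1)/(1+V/F(Kᵢ−1)) = 0.
g(0) = ΣzᵢKᵢ − 1 = 0.153 and g(1) = 1 − Σzᵢ/Kᵢ = -1.061, so a root lies in (0, 1).
Newton iteration, V/F⁰ = 0.45:
  V/F = 0.450: g = -0.2513, g' = -0.884 → V/F = 0.166
  V/F = 0.166: g = -0.0081, g' = -0.887 → V/F = 0.157
Converged at V/F = 0.157.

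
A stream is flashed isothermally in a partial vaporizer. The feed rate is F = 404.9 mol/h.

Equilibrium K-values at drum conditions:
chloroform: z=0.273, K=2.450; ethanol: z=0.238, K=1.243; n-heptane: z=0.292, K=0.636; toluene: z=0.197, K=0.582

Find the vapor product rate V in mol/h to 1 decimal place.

V = 265.2 mol/h

Material balance + equilibrium reduce to Σ zᵢ(Kᵢ−1)/(1+ψ(Kᵢ−1)) = 0.
Feasibility: ΣzᵢKᵢ = 1.265, Σzᵢ/Kᵢ = 1.101 — both > 1, two phases present.
Newton–Raphson from ψ = 0.47:
  ψ = 0.470: g = 0.0566, g' = -0.324 → ψ = 0.645
  ψ = 0.645: g = 0.0030, g' = -0.294 → ψ = 0.655
Converged at ψ = 0.655.
Then V = ψ·F = 0.6549·404.9 = 265.2 mol/h and L = F − V = 139.7 mol/h.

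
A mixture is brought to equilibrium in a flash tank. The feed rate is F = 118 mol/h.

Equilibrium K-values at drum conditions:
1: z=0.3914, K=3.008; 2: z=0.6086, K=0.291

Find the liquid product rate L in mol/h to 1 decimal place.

L = 88.6 mol/h

Rachford–Rice: g(ψ) = Σ zᵢ(Kᵢ−1)/(1+ψ(Kᵢ−1)) = 0.
Check two-phase: ΣzᵢKᵢ = 1.3544 > 1 and Σzᵢ/Kᵢ = 2.2215 > 1, so g(0) = 0.3544 > 0 and g(1) = -1.2215 < 0.
Binary case is linear: z₁(K₁−1)(1+ψ(K₂−1)) + z₂(K₂−1)(1+ψ(K₁−1)) = 0
⇒ ψ = [z₁(K₁−1)+z₂(K₂−1)] / [−(K₁−1)(K₂−1)] = 0.35443/1.42367 = 0.2490
Then V = ψ·F = 0.2490·118 = 29.4 mol/h and L = F − V = 88.6 mol/h.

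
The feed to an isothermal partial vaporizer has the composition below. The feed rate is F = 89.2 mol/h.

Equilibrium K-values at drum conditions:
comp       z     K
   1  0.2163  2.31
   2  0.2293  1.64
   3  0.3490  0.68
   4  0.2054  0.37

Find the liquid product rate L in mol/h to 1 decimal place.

L = 53.2 mol/h

Rachford–Rice: g(V/F) = Σ zᵢ(Kᵢ−1)/(1+V/F(Kᵢ−1)) = 0.
g(0) = ΣzᵢKᵢ − 1 = 0.1890 and g(1) = 1 − Σzᵢ/Kᵢ = -0.3018, so a root lies in (0, 1).
Newton iteration, V/F⁰ = 0.5:
  V/F = 0.5000: g = -0.03947, g' = -0.4138 → V/F = 0.4046
  V/F = 0.4046: g = -0.00020, g' = -0.4118 → V/F = 0.4041
Converged at V/F = 0.4041.
Then V = V/F·F = 0.4041·89.2 = 36.0 mol/h and L = F − V = 53.2 mol/h.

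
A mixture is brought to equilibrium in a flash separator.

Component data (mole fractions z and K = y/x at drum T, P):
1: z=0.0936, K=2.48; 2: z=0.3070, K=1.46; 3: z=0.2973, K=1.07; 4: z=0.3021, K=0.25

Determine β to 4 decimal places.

β = 0.1762

Material balance + equilibrium reduce to Σ zᵢ(Kᵢ−1)/(1+β(Kᵢ−1)) = 0.
g(0) = ΣzᵢKᵢ − 1 = 0.0740 and g(1) = 1 − Σzᵢ/Kᵢ = -0.7343, so a root lies in (0, 1).
Iterate (Newton) starting at β = 0.51:
  β = 0.5100: g = -0.15350, g' = -0.5562 → β = 0.2340
  β = 0.2340: g = -0.02395, g' = -0.4174 → β = 0.1767
  β = 0.1767: g = -0.00020, g' = -0.4116 → β = 0.1762
Converged at β = 0.1762.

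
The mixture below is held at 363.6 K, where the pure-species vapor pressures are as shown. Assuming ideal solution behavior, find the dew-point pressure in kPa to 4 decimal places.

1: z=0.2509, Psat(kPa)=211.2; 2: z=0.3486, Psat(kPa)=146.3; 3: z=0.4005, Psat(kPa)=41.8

Pdew = 76.0336 kPa

At the dew point ψ → 1, so Σzᵢ/Kᵢ = 1 with Kᵢ = Pᵢˢᵃᵗ/P ⇒ 1/P = Σzᵢ/Pᵢˢᵃᵗ.
1/P = 0.2509/211.2 + 0.3486/146.3 + 0.4005/41.8 = 0.0131521 ⇒ P = 76.0336 kPa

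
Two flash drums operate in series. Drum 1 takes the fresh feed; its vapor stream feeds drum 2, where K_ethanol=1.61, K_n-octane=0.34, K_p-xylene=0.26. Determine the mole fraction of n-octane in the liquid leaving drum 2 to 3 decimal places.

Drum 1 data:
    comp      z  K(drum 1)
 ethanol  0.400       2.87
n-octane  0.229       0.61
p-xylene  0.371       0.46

Drum 1:
Iterate (Newton) starting at ψ₁ = 0.5:
  ψ₁ = 0.500: g = 0.0012, g' = -0.630 → ψ₁ = 0.502
Converged at ψ₁ = 0.502.
Drum-1 compositions:
  ethanol: x = 0.206, y = 0.592
  n-octane: x = 0.285, y = 0.174
  p-xylene: x = 0.509, y = 0.234
Drum-2 feed = drum-1 vapor: z₂ = (0.5922, 0.1737, 0.2341).
Drum 2:
Rachford–Rice: g(ψ₂) = Σ zᵢ(Kᵢ−1)/(1+ψ₂(Kᵢ−1)) = 0.
g(0) = ΣzᵢKᵢ − 1 = 0.073 and g(1) = 1 − Σzᵢ/Kᵢ = -0.779, so a root lies in (0, 1).
Iterate (Newton) starting at ψ₂ = 0.33:
  ψ₂ = 0.330: g = -0.0750, g' = -0.501 → ψ₂ = 0.180
  ψ₂ = 0.180: g = -0.0045, g' = -0.447 → ψ₂ = 0.170
Converged at ψ₂ = 0.170.
  ethanol: x = 0.537, y = 0.864
  n-octane: x = 0.196, y = 0.067
  p-xylene: x = 0.268, y = 0.070

x_n-octane (drum 2) = 0.196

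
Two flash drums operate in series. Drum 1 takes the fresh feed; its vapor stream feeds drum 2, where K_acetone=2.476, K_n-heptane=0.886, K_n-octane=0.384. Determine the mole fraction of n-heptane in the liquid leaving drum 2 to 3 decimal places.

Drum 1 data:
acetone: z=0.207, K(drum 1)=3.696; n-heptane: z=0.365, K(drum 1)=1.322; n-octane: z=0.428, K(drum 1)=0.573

x_n-heptane (drum 2) = 0.393

Drum 1:
Newton–Raphson from ψ₁ = 0.5:
  ψ₁ = 0.500: g = 0.1065, g' = -0.427 → ψ₁ = 0.749
  ψ₁ = 0.749: g = 0.0107, g' = -0.358 → ψ₁ = 0.779
Converged at ψ₁ = 0.779.
Drum-1 compositions:
  acetone: x = 0.067, y = 0.247
  n-heptane: x = 0.292, y = 0.386
  n-octane: x = 0.641, y = 0.368
Drum-2 feed = drum-1 vapor: z₂ = (0.2467, 0.3857, 0.3676).
Drum 2:
Material balance + equilibrium reduce to Σ zᵢ(Kᵢ−1)/(1+ψ₂(Kᵢ−1)) = 0.
Check two-phase: ΣzᵢKᵢ = 1.094 > 1 and Σzᵢ/Kᵢ = 1.492 > 1, so g(0) = 0.094 > 0 and g(1) = -0.492 < 0.
Newton iteration, ψ₂⁰ = 0.5:
  ψ₂ = 0.500: g = -0.1643, g' = -0.475 → ψ₂ = 0.154
  ψ₂ = 0.154: g = 0.0018, g' = -0.532 → ψ₂ = 0.157
Converged at ψ₂ = 0.157.
  acetone: x = 0.200, y = 0.496
  n-heptane: x = 0.393, y = 0.348
  n-octane: x = 0.407, y = 0.156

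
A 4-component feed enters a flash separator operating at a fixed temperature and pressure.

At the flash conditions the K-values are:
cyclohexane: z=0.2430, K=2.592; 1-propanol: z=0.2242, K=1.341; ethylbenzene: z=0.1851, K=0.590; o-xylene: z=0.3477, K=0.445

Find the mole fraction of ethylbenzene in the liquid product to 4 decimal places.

Rachford–Rice: g(V/F) = Σ zᵢ(Kᵢ−1)/(1+V/F(Kᵢ−1)) = 0.
g(0) = ΣzᵢKᵢ − 1 = 0.1944 and g(1) = 1 − Σzᵢ/Kᵢ = -0.3560, so a root lies in (0, 1).
Iterate (Newton) starting at V/F = 0.34:
  V/F = 0.3400: g = -0.00654, g' = -0.4849 → V/F = 0.3265
  V/F = 0.3265: g = 0.00003, g' = -0.4890 → V/F = 0.3266
Converged at V/F = 0.3266.
Compositions from xᵢ = zᵢ/(1+V/F(Kᵢ−1)), yᵢ = Kᵢxᵢ:
  cyclohexane: x = 0.1599, y = 0.4144
  1-propanol: x = 0.2017, y = 0.2705
  ethylbenzene: x = 0.2137, y = 0.1261
  o-xylene: x = 0.4247, y = 0.1890

x_ethylbenzene = 0.2137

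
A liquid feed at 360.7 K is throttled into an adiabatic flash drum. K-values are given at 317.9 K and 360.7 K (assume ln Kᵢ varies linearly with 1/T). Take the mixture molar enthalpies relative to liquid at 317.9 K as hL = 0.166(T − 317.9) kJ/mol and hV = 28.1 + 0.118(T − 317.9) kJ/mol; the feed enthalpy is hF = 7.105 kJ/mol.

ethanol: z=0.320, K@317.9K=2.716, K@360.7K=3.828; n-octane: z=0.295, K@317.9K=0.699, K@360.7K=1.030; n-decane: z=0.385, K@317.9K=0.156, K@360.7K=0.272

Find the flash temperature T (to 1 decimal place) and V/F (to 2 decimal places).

Adiabatic flash: solve Rachford–Rice at each trial T, then check hF = ψ·hV(T) + (1−ψ)·hL(T).
  T = 317.9 K: K = (2.716, 0.699, 0.156), RR gives ψ = 0.122, H_out = 3.418 kJ/mol
  T = 360.7 K: K = (3.828, 1.030, 0.272), RR gives ψ = 0.440, H_out = 18.554 kJ/mol
  T = 339.3 K: K = (3.259, 0.859, 0.210), RR gives ψ = 0.289, H_out = 11.367 kJ/mol
  T = 328.6 K: K = (2.984, 0.777, 0.182), RR gives ψ = 0.209, H_out = 7.540 kJ/mol
  T = 323.2 K: K = (2.848, 0.737, 0.168), RR gives ψ = 0.166, H_out = 5.506 kJ/mol
  T = 325.9 K: K = (2.916, 0.757, 0.175), RR gives ψ = 0.188, H_out = 6.533 kJ/mol
  T = 327.2 K: K = (2.949, 0.767, 0.178), RR gives ψ = 0.198, H_out = 7.020 kJ/mol
Linear interpolation between T = 327.2 (H_out = 7.020) and T = 328.6 (H_out = 7.540) on hF = 7.105 gives T ≈ 327.4 K, at which ψ = 0.20.

T = 327.4 K, V/F = 0.20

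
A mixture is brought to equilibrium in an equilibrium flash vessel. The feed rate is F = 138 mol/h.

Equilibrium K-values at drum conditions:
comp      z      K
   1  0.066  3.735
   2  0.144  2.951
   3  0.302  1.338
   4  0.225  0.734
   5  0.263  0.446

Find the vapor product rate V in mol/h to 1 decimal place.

V = 80.5 mol/h

Material balance + equilibrium reduce to Σ zᵢ(Kᵢ−1)/(1+ψ(Kᵢ−1)) = 0.
Check two-phase: ΣzᵢKᵢ = 1.358 > 1 and Σzᵢ/Kᵢ = 1.188 > 1, so g(0) = 0.358 > 0 and g(1) = -0.188 < 0.
Iterate (Newton) starting at ψ = 0.38:
  ψ = 0.380: g = 0.0892, g' = -0.476 → ψ = 0.567
  ψ = 0.567: g = 0.0067, g' = -0.417 → ψ = 0.584
Converged at ψ = 0.584.
Then V = ψ·F = 0.5836·138 = 80.5 mol/h and L = F − V = 57.5 mol/h.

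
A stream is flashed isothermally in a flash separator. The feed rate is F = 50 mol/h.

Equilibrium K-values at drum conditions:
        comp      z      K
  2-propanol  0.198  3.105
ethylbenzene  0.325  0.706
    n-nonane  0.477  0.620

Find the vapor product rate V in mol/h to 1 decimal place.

V = 9.6 mol/h

Let ψ = V/F and solve Σ zᵢ(Kᵢ−1)/(1+ψ(Kᵢ−1)) = 0.
g(0) = ΣzᵢKᵢ − 1 = 0.140 and g(1) = 1 − Σzᵢ/Kᵢ = -0.293, so a root lies in (0, 1).
Newton–Raphson from ψ = 0.33:
  ψ = 0.330: g = -0.0671, g' = -0.430 → ψ = 0.174
  ψ = 0.174: g = 0.0103, g' = -0.580 → ψ = 0.192
Converged at ψ = 0.192.
Then V = ψ·F = 0.1921·50 = 9.6 mol/h and L = F − V = 40.4 mol/h.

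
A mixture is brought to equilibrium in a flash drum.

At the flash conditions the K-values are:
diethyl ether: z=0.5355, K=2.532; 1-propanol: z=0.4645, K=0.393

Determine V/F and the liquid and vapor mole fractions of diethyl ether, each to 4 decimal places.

Material balance + equilibrium reduce to Σ zᵢ(Kᵢ−1)/(1+V/F(Kᵢ−1)) = 0.
Check two-phase: ΣzᵢKᵢ = 1.5384 > 1 and Σzᵢ/Kᵢ = 1.3934 > 1, so g(0) = 0.5384 > 0 and g(1) = -0.3934 < 0.
Newton iteration, V/F⁰ = 0.52:
  V/F = 0.5200: g = 0.04463, g' = -0.7548 → V/F = 0.5791
  V/F = 0.5791: g = -0.00009, g' = -0.7599 → V/F = 0.5790
Converged at V/F = 0.5790.
Compositions from xᵢ = zᵢ/(1+V/F(Kᵢ−1)), yᵢ = Kᵢxᵢ:
  diethyl ether: x = 0.2838, y = 0.7185
  1-propanol: x = 0.7162, y = 0.2815

V/F = 0.5790, x_diethyl ether = 0.2838, y_diethyl ether = 0.7185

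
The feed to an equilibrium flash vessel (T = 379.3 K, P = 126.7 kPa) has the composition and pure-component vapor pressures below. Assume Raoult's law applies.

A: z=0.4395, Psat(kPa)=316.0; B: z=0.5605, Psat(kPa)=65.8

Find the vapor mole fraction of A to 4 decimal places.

y_A = 0.6071

Raoult's law: Kᵢ = Pᵢˢᵃᵗ/P = Pᵢˢᵃᵗ/126.7.
  K_A = 316.0/126.7 = 2.494081, K_B = 65.8/126.7 = 0.519337
Material balance + equilibrium reduce to Σ zᵢ(Kᵢ−1)/(1+V/F(Kᵢ−1)) = 0.
g(0) = ΣzᵢKᵢ − 1 = 0.3872 and g(1) = 1 − Σzᵢ/Kᵢ = -0.2555, so a root lies in (0, 1).
Binary case is linear: z₁(K₁−1)(1+V/F(K₂−1)) + z₂(K₂−1)(1+V/F(K₁−1)) = 0
⇒ V/F = [z₁(K₁−1)+z₂(K₂−1)] / [−(K₁−1)(K₂−1)] = 0.38724/0.71815 = 0.5392
Compositions from xᵢ = zᵢ/(1+V/F(Kᵢ−1)), yᵢ = Kᵢxᵢ:
  A: x = 0.2434, y = 0.6071
  B: x = 0.7566, y = 0.3929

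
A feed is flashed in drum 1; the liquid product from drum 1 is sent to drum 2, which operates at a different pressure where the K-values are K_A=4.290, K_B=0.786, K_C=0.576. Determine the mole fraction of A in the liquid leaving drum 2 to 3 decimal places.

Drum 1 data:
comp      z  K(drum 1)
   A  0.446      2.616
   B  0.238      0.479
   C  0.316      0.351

x_A (drum 2) = 0.095

Drum 1:
Rachford–Rice: g(ψ₁) = Σ zᵢ(Kᵢ−1)/(1+ψ₁(Kᵢ−1)) = 0.
Check two-phase: ΣzᵢKᵢ = 1.392 > 1 and Σzᵢ/Kᵢ = 1.568 > 1, so g(0) = 0.392 > 0 and g(1) = -0.568 < 0.
Newton iteration, ψ₁⁰ = 0.43:
  ψ₁ = 0.430: g = -0.0190, g' = -0.769 → ψ₁ = 0.405
Converged at ψ₁ = 0.405.
Drum-1 compositions:
  A: x = 0.269, y = 0.705
  B: x = 0.302, y = 0.145
  C: x = 0.429, y = 0.151
Drum-2 feed = drum-1 liquid: z₂ = (0.2695, 0.3017, 0.4288).
Drum 2:
Let ψ₂ = V/F and solve Σ zᵢ(Kᵢ−1)/(1+ψ₂(Kᵢ−1)) = 0.
Feasibility: ΣzᵢKᵢ = 1.640, Σzᵢ/Kᵢ = 1.191 — both > 1, two phases present.
Newton–Raphson from ψ₂ = 0.38:
  ψ₂ = 0.380: g = 0.1070, g' = -0.702 → ψ₂ = 0.532
  ψ₂ = 0.532: g = 0.0145, g' = -0.531 → ψ₂ = 0.560
Converged at ψ₂ = 0.560.
  A: x = 0.095, y = 0.407
  B: x = 0.343, y = 0.269
  C: x = 0.562, y = 0.324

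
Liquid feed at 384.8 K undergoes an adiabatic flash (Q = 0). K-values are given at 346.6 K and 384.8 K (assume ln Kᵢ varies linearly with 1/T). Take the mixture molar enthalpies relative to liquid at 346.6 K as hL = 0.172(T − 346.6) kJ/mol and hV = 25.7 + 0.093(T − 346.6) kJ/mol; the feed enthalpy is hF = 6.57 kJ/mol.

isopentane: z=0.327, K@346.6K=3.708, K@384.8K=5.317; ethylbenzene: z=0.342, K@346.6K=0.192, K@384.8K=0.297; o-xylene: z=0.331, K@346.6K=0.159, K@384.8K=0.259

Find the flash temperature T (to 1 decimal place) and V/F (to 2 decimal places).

Adiabatic flash: solve Rachford–Rice at each trial T, then check hF = ψ·hV(T) + (1−ψ)·hL(T).
  T = 346.6 K: K = (3.708, 0.192, 0.159), RR gives ψ = 0.148, H_out = 3.808 kJ/mol
  T = 384.8 K: K = (5.317, 0.297, 0.259), RR gives ψ = 0.297, H_out = 13.310 kJ/mol
  T = 365.7 K: K = (4.482, 0.242, 0.206), RR gives ψ = 0.228, H_out = 8.800 kJ/mol
  T = 356.1 K: K = (4.085, 0.216, 0.181), RR gives ψ = 0.190, H_out = 6.374 kJ/mol
  T = 360.9 K: K = (4.282, 0.229, 0.193), RR gives ψ = 0.209, H_out = 7.605 kJ/mol
  T = 358.5 K: K = (4.183, 0.222, 0.187), RR gives ψ = 0.200, H_out = 6.994 kJ/mol
Linear interpolation between T = 356.1 (H_out = 6.374) and T = 358.5 (H_out = 6.994) on hF = 6.57 gives T ≈ 356.9 K, at which ψ = 0.19.

T = 356.9 K, V/F = 0.19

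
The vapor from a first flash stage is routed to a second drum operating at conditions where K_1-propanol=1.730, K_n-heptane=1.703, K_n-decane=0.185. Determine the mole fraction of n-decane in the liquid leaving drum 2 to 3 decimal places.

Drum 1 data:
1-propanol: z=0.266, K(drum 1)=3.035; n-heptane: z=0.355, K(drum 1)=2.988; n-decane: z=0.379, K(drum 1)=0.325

Drum 1:
Rachford–Rice: g(ψ₁) = Σ zᵢ(Kᵢ−1)/(1+ψ₁(Kᵢ−1)) = 0.
Check two-phase: ΣzᵢKᵢ = 1.991 > 1 and Σzᵢ/Kᵢ = 1.373 > 1, so g(0) = 0.991 > 0 and g(1) = -0.373 < 0.
Iterate (Newton) starting at ψ₁ = 0.5:
  ψ₁ = 0.500: g = 0.2361, g' = -1.017 → ψ₁ = 0.732
  ψ₁ = 0.732: g = -0.0010, g' = -1.085 → ψ₁ = 0.731
Converged at ψ₁ = 0.731.
Drum-1 compositions:
  1-propanol: x = 0.107, y = 0.324
  n-heptane: x = 0.145, y = 0.432
  n-decane: x = 0.748, y = 0.243
Drum-2 feed = drum-1 vapor: z₂ = (0.3245, 0.4323, 0.2432).
Drum 2:
Newton iteration, ψ₂⁰ = 0.63:
  ψ₂ = 0.630: g = -0.0346, g' = -0.866 → ψ₂ = 0.590
  ψ₂ = 0.590: g = -0.0016, g' = -0.791 → ψ₂ = 0.588
Converged at ψ₂ = 0.588.
  1-propanol: x = 0.227, y = 0.393
  n-heptane: x = 0.306, y = 0.521
  n-decane: x = 0.467, y = 0.086

x_n-decane (drum 2) = 0.467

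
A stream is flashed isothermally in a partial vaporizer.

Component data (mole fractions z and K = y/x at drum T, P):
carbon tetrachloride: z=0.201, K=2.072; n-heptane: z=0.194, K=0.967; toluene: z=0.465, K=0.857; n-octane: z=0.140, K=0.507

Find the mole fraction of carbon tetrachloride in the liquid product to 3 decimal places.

Let ψ = V/F and solve Σ zᵢ(Kᵢ−1)/(1+ψ(Kᵢ−1)) = 0.
g(0) = ΣzᵢKᵢ − 1 = 0.074 and g(1) = 1 − Σzᵢ/Kᵢ = -0.116, so a root lies in (0, 1).
Iterate (Newton) starting at ψ = 0.5:
  ψ = 0.500: g = -0.0294, g' = -0.169 → ψ = 0.326
  ψ = 0.326: g = 0.0012, g' = -0.186 → ψ = 0.333
Converged at ψ = 0.333.
Compositions from xᵢ = zᵢ/(1+ψ(Kᵢ−1)), yᵢ = Kᵢxᵢ:
  carbon tetrachloride: x = 0.148, y = 0.307
  n-heptane: x = 0.196, y = 0.190
  toluene: x = 0.488, y = 0.418
  n-octane: x = 0.167, y = 0.085

x_carbon tetrachloride = 0.148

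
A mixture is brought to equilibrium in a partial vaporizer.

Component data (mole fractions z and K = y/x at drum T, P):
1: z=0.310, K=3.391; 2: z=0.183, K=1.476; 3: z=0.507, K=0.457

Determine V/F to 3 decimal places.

V/F = 0.545

Rachford–Rice: g(V/F) = Σ zᵢ(Kᵢ−1)/(1+V/F(Kᵢ−1)) = 0.
g(0) = ΣzᵢKᵢ − 1 = 0.553 and g(1) = 1 − Σzᵢ/Kᵢ = -0.325, so a root lies in (0, 1).
Newton–Raphson from V/F = 0.32:
  V/F = 0.320: g = 0.1623, g' = -0.819 → V/F = 0.518
  V/F = 0.518: g = 0.0178, g' = -0.670 → V/F = 0.545
Converged at V/F = 0.545.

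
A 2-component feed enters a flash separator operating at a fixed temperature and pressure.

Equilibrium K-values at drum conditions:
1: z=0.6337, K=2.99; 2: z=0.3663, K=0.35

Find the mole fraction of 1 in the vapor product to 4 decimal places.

y_1 = 0.7362

Material balance + equilibrium reduce to Σ zᵢ(Kᵢ−1)/(1+ψ(Kᵢ−1)) = 0.
Feasibility: ΣzᵢKᵢ = 2.0230, Σzᵢ/Kᵢ = 1.2585 — both > 1, two phases present.
Iterate (Newton) starting at ψ = 0.5:
  ψ = 0.5000: g = 0.27938, g' = -0.9702 → ψ = 0.7880
  ψ = 0.7880: g = 0.00299, g' = -1.0309 → ψ = 0.7909
Converged at ψ = 0.7909.
Compositions from xᵢ = zᵢ/(1+ψ(Kᵢ−1)), yᵢ = Kᵢxᵢ:
  1: x = 0.2462, y = 0.7362
  2: x = 0.7538, y = 0.2638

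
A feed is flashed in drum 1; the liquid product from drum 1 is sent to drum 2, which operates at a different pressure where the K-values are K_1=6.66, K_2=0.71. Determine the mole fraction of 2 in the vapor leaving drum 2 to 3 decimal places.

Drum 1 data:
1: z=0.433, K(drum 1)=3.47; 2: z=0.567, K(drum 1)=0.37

Drum 1:
Material balance + equilibrium reduce to Σ zᵢ(Kᵢ−1)/(1+ψ₁(Kᵢ−1)) = 0.
g(0) = ΣzᵢKᵢ − 1 = 0.712 and g(1) = 1 − Σzᵢ/Kᵢ = -0.657, so a root lies in (0, 1).
Iterate (Newton) starting at ψ₁ = 0.5:
  ψ₁ = 0.500: g = -0.0429, g' = -1.008 → ψ₁ = 0.457
  ψ₁ = 0.457: g = 0.0003, g' = -1.027 → ψ₁ = 0.458
Converged at ψ₁ = 0.458.
Drum-1 compositions:
  1: x = 0.203, y = 0.705
  2: x = 0.797, y = 0.295
Drum-2 feed = drum-1 liquid: z₂ = (0.2032, 0.7968).
Drum 2:
Binary case is linear: z₁(K₁−1)(1+ψ₂(K₂−1)) + z₂(K₂−1)(1+ψ₂(K₁−1)) = 0
⇒ ψ₂ = [z₁(K₁−1)+z₂(K₂−1)] / [−(K₁−1)(K₂−1)] = 0.9192/1.6414 = 0.560
  1: x = 0.049, y = 0.325
  2: x = 0.951, y = 0.675

y_2 (drum 2) = 0.675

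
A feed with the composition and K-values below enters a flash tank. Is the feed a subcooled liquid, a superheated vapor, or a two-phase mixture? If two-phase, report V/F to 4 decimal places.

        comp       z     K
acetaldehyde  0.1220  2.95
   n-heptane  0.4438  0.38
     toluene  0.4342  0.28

ΣzᵢKᵢ = 0.6501; Σzᵢ/Kᵢ = 2.7600.
Since ΣzᵢKᵢ < 1 the mixture is below its bubble point — single liquid phase.

subcooled liquid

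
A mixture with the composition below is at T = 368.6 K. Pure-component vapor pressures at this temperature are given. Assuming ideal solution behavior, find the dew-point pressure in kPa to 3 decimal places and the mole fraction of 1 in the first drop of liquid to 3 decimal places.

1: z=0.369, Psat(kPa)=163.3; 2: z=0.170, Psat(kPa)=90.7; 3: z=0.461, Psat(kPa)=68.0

At the dew point ψ → 1, so Σzᵢ/Kᵢ = 1 with Kᵢ = Pᵢˢᵃᵗ/P ⇒ 1/P = Σzᵢ/Pᵢˢᵃᵗ.
1/P = 0.369/163.3 + 0.170/90.7 + 0.461/68.0 = 0.010913 ⇒ P = 91.631 kPa
xᵢ = zᵢP/Pᵢˢᵃᵗ ⇒ x_1 = 0.369·91.631/163.3 = 0.207

Pdew = 91.631 kPa, x_1 = 0.207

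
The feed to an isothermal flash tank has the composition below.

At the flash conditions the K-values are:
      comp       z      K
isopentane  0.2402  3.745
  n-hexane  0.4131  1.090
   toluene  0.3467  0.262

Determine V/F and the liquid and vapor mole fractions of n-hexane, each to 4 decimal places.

V/F = 0.3839, x_n-hexane = 0.3993, y_n-hexane = 0.4352

Material balance + equilibrium reduce to Σ zᵢ(Kᵢ−1)/(1+V/F(Kᵢ−1)) = 0.
Check two-phase: ΣzᵢKᵢ = 1.4407 > 1 and Σzᵢ/Kᵢ = 1.7664 > 1, so g(0) = 0.4407 > 0 and g(1) = -0.7664 < 0.
Newton iteration, V/F⁰ = 0.48:
  V/F = 0.4800: g = -0.07609, g' = -0.7929 → V/F = 0.3840
  V/F = 0.3840: g = -0.00015, g' = -0.7998 → V/F = 0.3839
Converged at V/F = 0.3839.
Compositions from xᵢ = zᵢ/(1+V/F(Kᵢ−1)), yᵢ = Kᵢxᵢ:
  isopentane: x = 0.1170, y = 0.4380
  n-hexane: x = 0.3993, y = 0.4352
  toluene: x = 0.4837, y = 0.1267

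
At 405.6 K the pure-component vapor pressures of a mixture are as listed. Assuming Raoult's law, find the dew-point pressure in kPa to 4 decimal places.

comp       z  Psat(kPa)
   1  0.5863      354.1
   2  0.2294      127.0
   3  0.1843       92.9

At the dew point ψ → 1, so Σzᵢ/Kᵢ = 1 with Kᵢ = Pᵢˢᵃᵗ/P ⇒ 1/P = Σzᵢ/Pᵢˢᵃᵗ.
1/P = 0.5863/354.1 + 0.2294/127.0 + 0.1843/92.9 = 0.0054459 ⇒ P = 183.6244 kPa

Pdew = 183.6244 kPa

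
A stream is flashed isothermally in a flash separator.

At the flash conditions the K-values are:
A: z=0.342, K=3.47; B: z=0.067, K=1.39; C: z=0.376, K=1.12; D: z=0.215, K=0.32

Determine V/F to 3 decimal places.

V/F = 0.833

Material balance + equilibrium reduce to Σ zᵢ(Kᵢ−1)/(1+V/F(Kᵢ−1)) = 0.
g(0) = ΣzᵢKᵢ − 1 = 0.770 and g(1) = 1 − Σzᵢ/Kᵢ = -0.154, so a root lies in (0, 1).
Newton–Raphson from V/F = 0.64:
  V/F = 0.640: g = 0.1313, g' = -0.636 → V/F = 0.846
  V/F = 0.846: g = -0.0105, g' = -0.780 → V/F = 0.833
Converged at V/F = 0.833.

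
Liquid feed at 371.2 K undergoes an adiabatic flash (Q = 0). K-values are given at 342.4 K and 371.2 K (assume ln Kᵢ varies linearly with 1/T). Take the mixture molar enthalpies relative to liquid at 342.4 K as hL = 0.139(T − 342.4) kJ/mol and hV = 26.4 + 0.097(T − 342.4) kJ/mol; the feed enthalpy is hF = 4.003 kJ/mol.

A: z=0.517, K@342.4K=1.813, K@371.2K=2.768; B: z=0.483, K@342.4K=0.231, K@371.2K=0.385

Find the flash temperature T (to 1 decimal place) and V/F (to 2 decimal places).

T = 345.0 K, V/F = 0.14

Adiabatic flash: solve Rachford–Rice at each trial T, then check hF = ψ·hV(T) + (1−ψ)·hL(T).
  T = 342.4 K: K = (1.813, 0.231), RR gives ψ = 0.078, H_out = 2.065 kJ/mol
  T = 371.2 K: K = (2.768, 0.385), RR gives ψ = 0.567, H_out = 18.298 kJ/mol
  T = 356.8 K: K = (2.259, 0.301), RR gives ψ = 0.356, H_out = 11.196 kJ/mol
  T = 349.6 K: K = (2.029, 0.265), RR gives ψ = 0.233, H_out = 7.091 kJ/mol
  T = 346.0 K: K = (1.919, 0.247), RR gives ψ = 0.161, H_out = 4.734 kJ/mol
  T = 344.2 K: K = (1.865, 0.239), RR gives ψ = 0.121, H_out = 3.445 kJ/mol
Linear interpolation between T = 344.2 (H_out = 3.445) and T = 346.0 (H_out = 4.734) on hF = 4.003 gives T ≈ 345.0 K, at which ψ = 0.14.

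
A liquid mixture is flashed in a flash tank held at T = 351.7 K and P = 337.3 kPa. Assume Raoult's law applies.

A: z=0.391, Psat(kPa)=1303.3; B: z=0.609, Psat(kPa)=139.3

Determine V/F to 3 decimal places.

Raoult's law: Kᵢ = Pᵢˢᵃᵗ/P = Pᵢˢᵃᵗ/337.3.
  K_A = 1303.3/337.3 = 3.86392, K_B = 139.3/337.3 = 0.41299
Material balance + equilibrium reduce to Σ zᵢ(Kᵢ−1)/(1+V/F(Kᵢ−1)) = 0.
g(0) = ΣzᵢKᵢ − 1 = 0.762 and g(1) = 1 − Σzᵢ/Kᵢ = -0.576, so a root lies in (0, 1).
Binary case is linear: z₁(K₁−1)(1+V/F(K₂−1)) + z₂(K₂−1)(1+V/F(K₁−1)) = 0
⇒ V/F = [z₁(K₁−1)+z₂(K₂−1)] / [−(K₁−1)(K₂−1)] = 0.7623/1.6812 = 0.453

V/F = 0.453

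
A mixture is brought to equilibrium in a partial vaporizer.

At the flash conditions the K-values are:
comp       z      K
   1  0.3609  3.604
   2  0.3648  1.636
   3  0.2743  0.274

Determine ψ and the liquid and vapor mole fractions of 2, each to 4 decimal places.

ψ = 0.7854, x_2 = 0.2433, y_2 = 0.3980

Rachford–Rice: g(ψ) = Σ zᵢ(Kᵢ−1)/(1+ψ(Kᵢ−1)) = 0.
Feasibility: ΣzᵢKᵢ = 1.9727, Σzᵢ/Kᵢ = 1.3242 — both > 1, two phases present.
Newton–Raphson from ψ = 0.5:
  ψ = 0.5000: g = 0.27166, g' = -0.9031 → ψ = 0.8008
  ψ = 0.8008: g = -0.01741, g' = -1.1469 → ψ = 0.7856
  ψ = 0.7856: g = -0.00026, g' = -1.1127 → ψ = 0.7854
Converged at ψ = 0.7854.
Compositions from xᵢ = zᵢ/(1+ψ(Kᵢ−1)), yᵢ = Kᵢxᵢ:
  1: x = 0.1185, y = 0.4271
  2: x = 0.2433, y = 0.3980
  3: x = 0.6382, y = 0.1749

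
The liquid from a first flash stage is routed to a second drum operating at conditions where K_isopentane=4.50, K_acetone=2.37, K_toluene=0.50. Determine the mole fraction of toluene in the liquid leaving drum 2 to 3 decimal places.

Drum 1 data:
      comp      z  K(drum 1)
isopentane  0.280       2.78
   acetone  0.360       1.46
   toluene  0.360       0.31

Drum 1:
Material balance + equilibrium reduce to Σ zᵢ(Kᵢ−1)/(1+ψ₁(Kᵢ−1)) = 0.
Check two-phase: ΣzᵢKᵢ = 1.416 > 1 and Σzᵢ/Kᵢ = 1.509 > 1, so g(0) = 0.416 > 0 and g(1) = -0.509 < 0.
Iterate (Newton) starting at ψ₁ = 0.34:
  ψ₁ = 0.340: g = 0.1292, g' = -0.694 → ψ₁ = 0.526
  ψ₁ = 0.526: g = 0.0007, g' = -0.708 → ψ₁ = 0.527
Converged at ψ₁ = 0.527.
Drum-1 compositions:
  isopentane: x = 0.144, y = 0.402
  acetone: x = 0.290, y = 0.423
  toluene: x = 0.566, y = 0.175
Drum-2 feed = drum-1 liquid: z₂ = (0.1445, 0.2897, 0.5658).
Drum 2:
Rachford–Rice: g(ψ₂) = Σ zᵢ(Kᵢ−1)/(1+ψ₂(Kᵢ−1)) = 0.
Feasibility: ΣzᵢKᵢ = 1.620, Σzᵢ/Kᵢ = 1.286 — both > 1, two phases present.
Iterate (Newton) starting at ψ₂ = 0.5:
  ψ₂ = 0.500: g = 0.0422, g' = -0.677 → ψ₂ = 0.562
  ψ₂ = 0.562: g = 0.0010, g' = -0.648 → ψ₂ = 0.564
Converged at ψ₂ = 0.564.
  isopentane: x = 0.049, y = 0.219
  acetone: x = 0.163, y = 0.387
  toluene: x = 0.788, y = 0.394

x_toluene (drum 2) = 0.788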